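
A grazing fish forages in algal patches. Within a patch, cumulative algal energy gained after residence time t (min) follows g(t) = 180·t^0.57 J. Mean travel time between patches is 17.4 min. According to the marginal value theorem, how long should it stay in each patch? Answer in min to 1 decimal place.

Optimal t* satisfies g'(t*) = g(t*)/(T + t*).
g'(t) = 0.57·180·t^-0.43. Setting 0.57·180·t^-0.43 = 180·t^0.57/(17.4+t) gives 0.57(17.4+t) = t, so 0.43·t = 0.57×17.4.
t* = 0.57×17.4/0.43 = 23.07 min.

23.1 min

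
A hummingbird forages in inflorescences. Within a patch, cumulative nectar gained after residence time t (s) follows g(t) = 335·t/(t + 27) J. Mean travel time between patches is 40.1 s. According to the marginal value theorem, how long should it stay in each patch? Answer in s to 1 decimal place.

32.9 s

Maximise g(t)/(T+t): set derivative to zero → g'(t)(T+t) = g(t).
g'(t) = 335·27/(t + 27)². Setting 335·27/(t+27)² = 335t/[(t+27)(40.1+t)] gives 27(40.1+t) = t(t+27), so t² = 27×40.1 = 1083.
t* = √1083 = 32.9 s.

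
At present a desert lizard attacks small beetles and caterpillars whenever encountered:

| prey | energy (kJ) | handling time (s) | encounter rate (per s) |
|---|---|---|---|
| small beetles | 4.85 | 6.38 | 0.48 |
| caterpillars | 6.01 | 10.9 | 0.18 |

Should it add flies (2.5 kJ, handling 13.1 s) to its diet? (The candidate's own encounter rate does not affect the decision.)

No

Current rate: (0.48×4.85 + 0.18×6.01)/(1 + 0.48×6.38 + 0.18×10.9) = 0.566 kJ/s.
flies: E/h = 2.5/13.1 = 0.1908 kJ/s.
Since 0.1908 < R, time spent handling flies is better spent searching.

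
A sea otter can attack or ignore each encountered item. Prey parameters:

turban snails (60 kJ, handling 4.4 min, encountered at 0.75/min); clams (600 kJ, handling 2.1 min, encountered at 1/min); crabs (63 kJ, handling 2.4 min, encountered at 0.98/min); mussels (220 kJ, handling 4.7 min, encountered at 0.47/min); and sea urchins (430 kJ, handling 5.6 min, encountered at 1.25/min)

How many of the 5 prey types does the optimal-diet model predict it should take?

1

E/h in descending order: clams 286, sea urchins 76.8, mussels 46.8, crabs 26.2, turban snails 13.6 kJ/min. The optimal diet is the largest prefix of this list for which every included type satisfies E_i/h_i > R on the types above it.
Rate on top 1: 193.5. sea urchins: 76.8 < 193.5 → exclude; stop.
Optimal diet: clams — 1 of 5 types.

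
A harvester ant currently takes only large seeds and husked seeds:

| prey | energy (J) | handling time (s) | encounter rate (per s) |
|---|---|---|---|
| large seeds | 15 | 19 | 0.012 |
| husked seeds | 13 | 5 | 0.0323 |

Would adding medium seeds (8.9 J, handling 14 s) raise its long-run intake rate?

Intake rate on the current diet: R = (0.012×15 + 0.0323×13) / (1 + 0.012×19 + 0.0323×5) = 0.5999/1.389 = 0.4317 J/s.
medium seeds: E/h = 8.9/14 = 0.6357 J/s.
Since 0.6357 > R, including medium seeds increases the long-run rate.

Yes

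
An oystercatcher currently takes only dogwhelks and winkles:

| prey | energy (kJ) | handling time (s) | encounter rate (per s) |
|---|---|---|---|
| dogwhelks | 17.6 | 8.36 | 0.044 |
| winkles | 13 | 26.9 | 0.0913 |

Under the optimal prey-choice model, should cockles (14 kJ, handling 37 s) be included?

No

On dogwhelks and winkles alone, R = ΣλE/(1+Σλh) = 1.961/3.824 = 0.5129 kJ/s.
Profitability of cockles: 14/37 = 0.3784 kJ/s.
0.3784 < 0.5129, so adding cockles would lower the average — exclude it.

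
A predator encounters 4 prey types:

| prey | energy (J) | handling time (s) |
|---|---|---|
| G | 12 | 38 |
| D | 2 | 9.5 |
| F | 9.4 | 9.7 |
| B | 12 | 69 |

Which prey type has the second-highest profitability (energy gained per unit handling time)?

In descending order of E/h:
F: 9.4/9.7 = 0.969 J/s
G: 12/38 = 0.316 J/s
D: 2/9.5 = 0.211 J/s
B: 12/69 = 0.174 J/s

G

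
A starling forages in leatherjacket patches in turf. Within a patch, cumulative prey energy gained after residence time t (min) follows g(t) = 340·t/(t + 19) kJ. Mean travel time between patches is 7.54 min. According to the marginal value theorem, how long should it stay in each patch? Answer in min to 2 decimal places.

By the marginal value theorem, leave when the instantaneous gain rate g'(t) equals the habitat-wide average g(t)/(T + t).
g'(t) = 340·19/(t + 19)². Setting 340·19/(t+19)² = 340t/[(t+19)(7.54+t)] gives 19(7.54+t) = t(t+19), so t² = 19×7.54 = 143.3.
t* = √143.3 = 11.97 min.

11.97 min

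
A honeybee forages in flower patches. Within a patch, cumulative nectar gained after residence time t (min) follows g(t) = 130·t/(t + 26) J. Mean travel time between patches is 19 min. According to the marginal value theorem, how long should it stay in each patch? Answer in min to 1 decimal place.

Optimal t* satisfies g'(t*) = g(t*)/(T + t*).
g'(t) = 130·26/(t + 26)². Setting 130·26/(t+26)² = 130t/[(t+26)(19+t)] gives 26(19+t) = t(t+26), so t² = 26×19 = 494.
t* = √494 = 22.23 min.

22.2 min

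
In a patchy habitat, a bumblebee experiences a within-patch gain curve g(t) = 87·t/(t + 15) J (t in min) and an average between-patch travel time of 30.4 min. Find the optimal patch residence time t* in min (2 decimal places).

21.35 min

By the marginal value theorem, leave when the instantaneous gain rate g'(t) equals the habitat-wide average g(t)/(T + t).
g'(t) = 87·15/(t + 15)². Setting 87·15/(t+15)² = 87t/[(t+15)(30.4+t)] gives 15(30.4+t) = t(t+15), so t² = 15×30.4 = 456.
t* = √456 = 21.35 min.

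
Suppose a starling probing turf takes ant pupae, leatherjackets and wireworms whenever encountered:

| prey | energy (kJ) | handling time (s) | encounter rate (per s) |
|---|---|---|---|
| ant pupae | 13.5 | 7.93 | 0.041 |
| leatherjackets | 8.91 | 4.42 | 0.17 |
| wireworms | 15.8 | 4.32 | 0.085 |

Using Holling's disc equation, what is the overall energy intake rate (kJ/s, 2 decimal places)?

R = Σλ_iE_i / (1 + Σλ_ih_i)
Numerator: 0.041×13.5 + 0.17×8.91 + 0.085×15.8 = 3.411
Denominator: 1 + 0.041×7.93 + 0.17×4.42 + 0.085×4.32 = 2.444
R = 3.411/2.444 = 1.396 kJ/s

1.40 kJ/s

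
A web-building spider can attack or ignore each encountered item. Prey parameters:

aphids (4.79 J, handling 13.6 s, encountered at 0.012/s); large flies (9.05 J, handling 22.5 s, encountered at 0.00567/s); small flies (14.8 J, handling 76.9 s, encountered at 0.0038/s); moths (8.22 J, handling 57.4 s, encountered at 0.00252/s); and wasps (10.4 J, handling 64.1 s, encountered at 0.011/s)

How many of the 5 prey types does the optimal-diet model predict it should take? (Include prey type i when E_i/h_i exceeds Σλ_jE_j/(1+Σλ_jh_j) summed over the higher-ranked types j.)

E/h in descending order: large flies 0.402, aphids 0.352, small flies 0.192, wasps 0.162, moths 0.143 J/s. The optimal diet is the largest prefix of this list for which every included type satisfies E_i/h_i > R on the types above it.
Rate on top 1: 0.04551. aphids: 0.352 > 0.04551 → include.
Rate on top 2: 0.08429. small flies: 0.192 > 0.08429 → include.
Rate on top 3: 0.1043. wasps: 0.162 > 0.1043 → include.
Rate on top 4: 0.1221. moths: 0.143 > 0.1221 → include.
Optimal diet: large flies, aphids, small flies, wasps, moths — 5 of 5 types.

5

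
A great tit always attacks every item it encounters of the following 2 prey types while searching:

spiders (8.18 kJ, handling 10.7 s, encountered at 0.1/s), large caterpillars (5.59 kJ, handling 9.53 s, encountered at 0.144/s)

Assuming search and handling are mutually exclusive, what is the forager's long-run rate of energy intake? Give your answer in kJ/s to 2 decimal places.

0.47 kJ/s

R = (0.1×8.18 + 0.144×5.59) / (1 + 0.1×10.7 + 0.144×9.53) = 1.623/3.442 = 0.4715 kJ/s.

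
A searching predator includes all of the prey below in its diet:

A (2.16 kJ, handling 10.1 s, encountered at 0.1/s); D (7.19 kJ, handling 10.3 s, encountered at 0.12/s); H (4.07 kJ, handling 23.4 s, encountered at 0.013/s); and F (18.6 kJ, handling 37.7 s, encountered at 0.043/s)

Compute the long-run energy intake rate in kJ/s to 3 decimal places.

R = Σλ_iE_i / (1 + Σλ_ih_i)
Numerator: 0.1×2.16 + 0.12×7.19 + 0.013×4.07 + 0.043×18.6 = 1.932
Denominator: 1 + 0.1×10.1 + 0.12×10.3 + 0.013×23.4 + 0.043×37.7 = 5.171
R = 1.932/5.171 = 0.3735 kJ/s

0.374 kJ/s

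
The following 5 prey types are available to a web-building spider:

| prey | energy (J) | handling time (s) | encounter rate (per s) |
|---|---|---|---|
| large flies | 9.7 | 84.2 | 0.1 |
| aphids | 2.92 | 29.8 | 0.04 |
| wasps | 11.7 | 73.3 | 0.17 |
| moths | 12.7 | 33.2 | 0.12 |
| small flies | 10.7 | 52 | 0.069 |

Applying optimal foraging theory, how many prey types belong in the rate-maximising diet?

1

Profitabilities (E/h, J/s): moths 0.383, small flies 0.206, wasps 0.16, large flies 0.115, aphids 0.098. Add prey in this order while the next type's profitability exceeds the intake rate on those already taken.
Rate on top 1: 0.3058. small flies: 0.206 < 0.3058 → exclude; stop.
Optimal diet: moths — 1 of 5 types.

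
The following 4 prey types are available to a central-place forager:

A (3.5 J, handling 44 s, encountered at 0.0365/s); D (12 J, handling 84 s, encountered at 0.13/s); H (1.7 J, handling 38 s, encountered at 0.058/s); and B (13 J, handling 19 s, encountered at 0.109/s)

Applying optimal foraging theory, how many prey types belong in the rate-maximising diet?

1

Rank by E/h (J/s): B 0.684, D 0.143, A 0.0795, H 0.0447. Include each in turn until the next type's E/h falls below the running intake rate.
Rate on top 1: 0.4614. D: 0.143 < 0.4614 → exclude; stop.
Optimal diet: B — 1 of 4 types.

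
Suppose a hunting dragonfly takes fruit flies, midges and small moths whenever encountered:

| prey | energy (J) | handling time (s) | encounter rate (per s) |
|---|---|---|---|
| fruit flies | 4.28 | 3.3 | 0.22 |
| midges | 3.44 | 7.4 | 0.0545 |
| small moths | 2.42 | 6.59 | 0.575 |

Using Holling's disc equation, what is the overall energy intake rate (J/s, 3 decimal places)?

Energy encountered per unit search time: 0.22×4.28 + 0.0545×3.44 + 0.575×2.42 = 2.521 J/s.
Handling time per unit search time: 0.22×3.3 + 0.0545×7.4 + 0.575×6.59 = 4.919.
Rate = 2.521/(1 + 4.919) = 0.4259 J/s.

0.426 J/s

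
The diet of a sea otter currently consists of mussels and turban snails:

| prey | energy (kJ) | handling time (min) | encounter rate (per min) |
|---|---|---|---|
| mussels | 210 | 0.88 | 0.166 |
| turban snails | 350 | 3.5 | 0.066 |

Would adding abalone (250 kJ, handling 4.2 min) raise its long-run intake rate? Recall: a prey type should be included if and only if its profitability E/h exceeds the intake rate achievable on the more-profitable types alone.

Intake rate on the current diet: R = (0.166×210 + 0.066×350) / (1 + 0.166×0.88 + 0.066×3.5) = 57.96/1.377 = 42.09 kJ/min.
abalone: E/h = 250/4.2 = 59.52 kJ/min.
Since 59.52 > R, including abalone increases the long-run rate.

Yes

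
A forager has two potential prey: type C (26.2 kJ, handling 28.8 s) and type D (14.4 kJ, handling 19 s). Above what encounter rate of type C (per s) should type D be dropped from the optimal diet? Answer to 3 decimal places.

Drop type D once their profitability E₂/h₂ falls below the rate achievable on type C alone: E₂/h₂ = λE₁/(1 + λh₁).
Solve for λ: λE₁h₂ = E₂(1 + λh₁) → λ(E₁h₂ − E₂h₁) = E₂ → λ = E₂/(E₁h₂ − E₂h₁).
λ = 14.4/(26.2×19 − 14.4×28.8) = 14.4/83.08 = 0.1733 per s.

0.173 per s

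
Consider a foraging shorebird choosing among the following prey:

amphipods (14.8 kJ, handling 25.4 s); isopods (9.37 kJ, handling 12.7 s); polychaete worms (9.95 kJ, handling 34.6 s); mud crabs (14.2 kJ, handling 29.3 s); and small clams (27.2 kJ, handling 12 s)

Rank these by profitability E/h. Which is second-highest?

isopods

In descending order of E/h:
small clams: 27.2/12 = 2.27 kJ/s
isopods: 9.37/12.7 = 0.738 kJ/s
amphipods: 14.8/25.4 = 0.583 kJ/s
mud crabs: 14.2/29.3 = 0.485 kJ/s
polychaete worms: 9.95/34.6 = 0.288 kJ/s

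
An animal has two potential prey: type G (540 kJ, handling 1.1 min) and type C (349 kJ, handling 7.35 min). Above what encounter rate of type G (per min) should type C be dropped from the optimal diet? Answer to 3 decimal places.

0.097 per min

The zero-one rule: include type C iff E₂/h₂ > λE₁/(1+λh₁). Equality gives the switch point.
λE₁h₂ = E₂ + λE₂h₁ ⇒ λ = E₂/(E₁h₂ − E₂h₁) = 349/(3969 − 383.9) = 0.09735 per min.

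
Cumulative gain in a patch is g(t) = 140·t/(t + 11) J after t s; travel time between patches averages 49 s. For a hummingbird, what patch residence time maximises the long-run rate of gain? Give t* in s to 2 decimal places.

By the marginal value theorem, leave when the instantaneous gain rate g'(t) equals the habitat-wide average g(t)/(T + t).
g'(t) = 140·11/(t + 11)². Setting 140·11/(t+11)² = 140t/[(t+11)(49+t)] gives 11(49+t) = t(t+11), so t² = 11×49 = 539.
t* = √539 = 23.22 s.

23.22 s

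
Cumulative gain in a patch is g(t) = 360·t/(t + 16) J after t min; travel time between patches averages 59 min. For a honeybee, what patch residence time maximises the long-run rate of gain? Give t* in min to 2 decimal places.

30.72 min

Maximise g(t)/(T+t): set derivative to zero → g'(t)(T+t) = g(t).
g'(t) = 360·16/(t + 16)². Setting 360·16/(t+16)² = 360t/[(t+16)(59+t)] gives 16(59+t) = t(t+16), so t² = 16×59 = 944.
t* = √944 = 30.72 min.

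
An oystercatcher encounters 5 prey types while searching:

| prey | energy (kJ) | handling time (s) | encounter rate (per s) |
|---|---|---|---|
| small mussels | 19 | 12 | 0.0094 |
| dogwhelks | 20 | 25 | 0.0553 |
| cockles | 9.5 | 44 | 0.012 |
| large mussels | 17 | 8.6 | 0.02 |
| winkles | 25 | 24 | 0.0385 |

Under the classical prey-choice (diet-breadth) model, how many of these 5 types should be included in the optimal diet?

E/h in descending order: large mussels 1.98, small mussels 1.58, winkles 1.04, dogwhelks 0.8, cockles 0.216 kJ/s. The optimal diet is the largest prefix of this list for which every included type satisfies E_i/h_i > R on the types above it.
Rate on top 1: 0.2901. small mussels: 1.58 > 0.2901 → include.
Rate on top 2: 0.4036. winkles: 1.04 > 0.4036 → include.
Rate on top 3: 0.6705. dogwhelks: 0.8 > 0.6705 → include.
Rate on top 4: 0.7204. cockles: 0.216 < 0.7204 → exclude; stop.
Optimal diet: large mussels, small mussels, winkles, dogwhelks — 4 of 5 types.

4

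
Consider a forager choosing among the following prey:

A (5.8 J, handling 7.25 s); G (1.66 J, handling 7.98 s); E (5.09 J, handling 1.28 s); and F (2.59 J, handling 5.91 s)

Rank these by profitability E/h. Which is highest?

E

Profitability E/h (J/s): A = 5.8/7.25 = 0.8, G = 1.66/7.98 = 0.208, E = 5.09/1.28 = 3.98, F = 2.59/5.91 = 0.438.
Ranked: E > A > F > G.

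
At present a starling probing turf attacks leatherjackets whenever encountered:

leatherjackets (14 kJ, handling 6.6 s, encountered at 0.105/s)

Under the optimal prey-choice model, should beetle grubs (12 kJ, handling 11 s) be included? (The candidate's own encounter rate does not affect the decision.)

Current rate: (0.105×14)/(1 + 0.105×6.6) = 0.8683 kJ/s.
Profitability of beetle grubs: 12/11 = 1.091 kJ/s.
Since 1.091 > R, including beetle grubs increases the long-run rate.

Yes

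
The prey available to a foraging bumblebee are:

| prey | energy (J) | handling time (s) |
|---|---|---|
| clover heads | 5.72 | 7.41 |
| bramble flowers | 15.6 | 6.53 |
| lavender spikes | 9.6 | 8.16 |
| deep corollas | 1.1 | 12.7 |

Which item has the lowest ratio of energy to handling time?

deep corollas

In descending order of E/h:
bramble flowers: 15.6/6.53 = 2.39 J/s
lavender spikes: 9.6/8.16 = 1.18 J/s
clover heads: 5.72/7.41 = 0.772 J/s
deep corollas: 1.1/12.7 = 0.0866 J/s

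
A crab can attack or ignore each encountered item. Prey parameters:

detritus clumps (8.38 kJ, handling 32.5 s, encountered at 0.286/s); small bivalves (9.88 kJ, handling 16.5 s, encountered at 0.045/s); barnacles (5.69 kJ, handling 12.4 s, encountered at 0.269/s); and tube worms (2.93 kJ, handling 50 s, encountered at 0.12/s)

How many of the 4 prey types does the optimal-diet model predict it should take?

2

E/h in descending order: small bivalves 0.599, barnacles 0.459, detritus clumps 0.258, tube worms 0.0586 kJ/s. The optimal diet is the largest prefix of this list for which every included type satisfies E_i/h_i > R on the types above it.
Rate on top 1: 0.2552. barnacles: 0.459 > 0.2552 → include.
Rate on top 2: 0.389. detritus clumps: 0.258 < 0.389 → exclude; stop.
Optimal diet: small bivalves, barnacles — 2 of 4 types.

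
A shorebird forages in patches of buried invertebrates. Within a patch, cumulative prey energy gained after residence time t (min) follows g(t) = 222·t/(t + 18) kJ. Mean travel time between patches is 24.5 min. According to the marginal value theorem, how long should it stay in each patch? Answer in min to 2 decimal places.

Maximise g(t)/(T+t): set derivative to zero → g'(t)(T+t) = g(t).
g'(t) = 222·18/(t + 18)². Setting 222·18/(t+18)² = 222t/[(t+18)(24.5+t)] gives 18(24.5+t) = t(t+18), so t² = 18×24.5 = 441.
t* = √441 = 21 min.

21.00 min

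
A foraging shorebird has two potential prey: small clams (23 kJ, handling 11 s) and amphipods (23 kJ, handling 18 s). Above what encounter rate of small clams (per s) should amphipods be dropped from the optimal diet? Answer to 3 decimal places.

Drop amphipods once their profitability E₂/h₂ falls below the rate achievable on small clams alone: E₂/h₂ = λE₁/(1 + λh₁).
Solve for λ: λE₁h₂ = E₂(1 + λh₁) → λ(E₁h₂ − E₂h₁) = E₂ → λ = E₂/(E₁h₂ − E₂h₁).
λ = 23/(23×18 − 23×11) = 23/161 = 0.1429 per s.

0.143 per s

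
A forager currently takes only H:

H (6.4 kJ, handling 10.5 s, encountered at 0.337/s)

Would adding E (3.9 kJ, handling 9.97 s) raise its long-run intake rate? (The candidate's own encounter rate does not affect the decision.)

On H alone, R = ΣλE/(1+Σλh) = 2.157/4.539 = 0.4752 kJ/s.
E: E/h = 3.9/9.97 = 0.3912 kJ/s.
0.3912 < 0.4752, so adding E would lower the average — exclude it.

No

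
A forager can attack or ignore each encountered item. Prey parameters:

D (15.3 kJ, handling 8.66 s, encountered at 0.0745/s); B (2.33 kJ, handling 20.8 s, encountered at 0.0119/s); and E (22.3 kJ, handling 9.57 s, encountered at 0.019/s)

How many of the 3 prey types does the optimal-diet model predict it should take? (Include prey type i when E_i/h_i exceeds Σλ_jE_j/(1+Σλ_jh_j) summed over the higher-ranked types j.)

2

Rank by E/h (kJ/s): E 2.33, D 1.77, B 0.112. Include each in turn until the next type's E/h falls below the running intake rate.
Rate on top 1: 0.3585. D: 1.77 > 0.3585 → include.
Rate on top 2: 0.8558. B: 0.112 < 0.8558 → exclude; stop.
Optimal diet: E, D — 2 of 3 types.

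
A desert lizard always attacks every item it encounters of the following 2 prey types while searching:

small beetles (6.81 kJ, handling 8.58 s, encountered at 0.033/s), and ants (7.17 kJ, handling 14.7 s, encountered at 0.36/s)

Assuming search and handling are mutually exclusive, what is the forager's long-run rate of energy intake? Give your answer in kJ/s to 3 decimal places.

0.427 kJ/s

Energy encountered per unit search time: 0.033×6.81 + 0.36×7.17 = 2.806 kJ/s.
Handling time per unit search time: 0.033×8.58 + 0.36×14.7 = 5.575.
Rate = 2.806/(1 + 5.575) = 0.4267 kJ/s.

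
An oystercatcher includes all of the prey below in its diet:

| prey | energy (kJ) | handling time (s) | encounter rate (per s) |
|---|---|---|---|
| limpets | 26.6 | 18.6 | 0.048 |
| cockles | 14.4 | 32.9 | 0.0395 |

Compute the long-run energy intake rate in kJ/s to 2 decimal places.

0.58 kJ/s

Energy encountered per unit search time: 0.048×26.6 + 0.0395×14.4 = 1.846 kJ/s.
Handling time per unit search time: 0.048×18.6 + 0.0395×32.9 = 2.192.
Rate = 1.846/(1 + 2.192) = 0.5781 kJ/s.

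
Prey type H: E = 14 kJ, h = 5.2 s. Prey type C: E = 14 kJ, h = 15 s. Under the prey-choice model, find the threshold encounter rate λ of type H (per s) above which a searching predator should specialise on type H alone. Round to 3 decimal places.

At the threshold, the rate on type H alone equals the profitability of type C: λ·14/(1 + λ·5.2) = 14/15 = 0.9333.
Rearranging, λ(14 − 0.9333×5.2) = 0.9333, so λ = 0.9333/9.147 = 0.102 per s.

0.102 per s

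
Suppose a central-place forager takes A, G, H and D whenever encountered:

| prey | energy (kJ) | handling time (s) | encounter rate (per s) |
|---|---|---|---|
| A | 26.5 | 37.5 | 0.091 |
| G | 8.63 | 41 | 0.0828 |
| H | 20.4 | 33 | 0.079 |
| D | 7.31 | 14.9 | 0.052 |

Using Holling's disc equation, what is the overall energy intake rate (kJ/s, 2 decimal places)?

R = (0.091×26.5 + 0.0828×8.63 + 0.079×20.4 + 0.052×7.31) / (1 + 0.091×37.5 + 0.0828×41 + 0.079×33 + 0.052×14.9) = 5.118/11.19 = 0.4574 kJ/s.

0.46 kJ/s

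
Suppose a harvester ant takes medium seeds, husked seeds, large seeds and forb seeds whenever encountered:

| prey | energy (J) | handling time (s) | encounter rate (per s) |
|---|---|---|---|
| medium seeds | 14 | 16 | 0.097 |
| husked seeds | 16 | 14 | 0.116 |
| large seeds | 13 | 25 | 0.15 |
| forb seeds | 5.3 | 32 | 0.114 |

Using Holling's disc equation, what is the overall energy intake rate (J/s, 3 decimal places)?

R = Σλ_iE_i / (1 + Σλ_ih_i)
Numerator: 0.097×14 + 0.116×16 + 0.15×13 + 0.114×5.3 = 5.768
Denominator: 1 + 0.097×16 + 0.116×14 + 0.15×25 + 0.114×32 = 11.57
R = 5.768/11.57 = 0.4984 J/s

0.498 J/s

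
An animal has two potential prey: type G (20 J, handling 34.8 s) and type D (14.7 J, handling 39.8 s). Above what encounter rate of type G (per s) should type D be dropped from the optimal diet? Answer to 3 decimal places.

Drop type D once their profitability E₂/h₂ falls below the rate achievable on type G alone: E₂/h₂ = λE₁/(1 + λh₁).
Solve for λ: λE₁h₂ = E₂(1 + λh₁) → λ(E₁h₂ − E₂h₁) = E₂ → λ = E₂/(E₁h₂ − E₂h₁).
λ = 14.7/(20×39.8 − 14.7×34.8) = 14.7/284.4 = 0.05168 per s.

0.052 per s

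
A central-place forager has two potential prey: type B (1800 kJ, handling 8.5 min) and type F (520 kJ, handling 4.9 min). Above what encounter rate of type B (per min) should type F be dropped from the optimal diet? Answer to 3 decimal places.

At the threshold, the rate on type B alone equals the profitability of type F: λ·1800/(1 + λ·8.5) = 520/4.9 = 106.1.
Rearranging, λ(1800 − 106.1×8.5) = 106.1, so λ = 106.1/898 = 0.1182 per min.

0.118 per min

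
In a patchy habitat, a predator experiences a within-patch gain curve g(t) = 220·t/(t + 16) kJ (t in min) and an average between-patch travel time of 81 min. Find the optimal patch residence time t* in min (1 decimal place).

36.0 min

By the marginal value theorem, leave when the instantaneous gain rate g'(t) equals the habitat-wide average g(t)/(T + t).
g'(t) = 220·16/(t + 16)². Setting 220·16/(t+16)² = 220t/[(t+16)(81+t)] gives 16(81+t) = t(t+16), so t² = 16×81 = 1296.
t* = √1296 = 36 min.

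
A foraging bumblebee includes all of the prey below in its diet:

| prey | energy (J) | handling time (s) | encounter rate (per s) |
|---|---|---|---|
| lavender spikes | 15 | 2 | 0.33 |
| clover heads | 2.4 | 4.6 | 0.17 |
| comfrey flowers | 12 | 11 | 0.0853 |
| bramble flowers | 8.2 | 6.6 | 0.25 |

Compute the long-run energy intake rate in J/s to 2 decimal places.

R = Σλ_iE_i / (1 + Σλ_ih_i)
Numerator: 0.33×15 + 0.17×2.4 + 0.0853×12 + 0.25×8.2 = 8.432
Denominator: 1 + 0.33×2 + 0.17×4.6 + 0.0853×11 + 0.25×6.6 = 5.03
R = 8.432/5.03 = 1.676 J/s

1.68 J/s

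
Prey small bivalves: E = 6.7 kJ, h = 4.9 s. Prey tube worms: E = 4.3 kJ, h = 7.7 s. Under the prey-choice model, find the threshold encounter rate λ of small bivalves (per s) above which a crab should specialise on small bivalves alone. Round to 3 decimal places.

At the threshold, the rate on small bivalves alone equals the profitability of tube worms: λ·6.7/(1 + λ·4.9) = 4.3/7.7 = 0.5584.
Rearranging, λ(6.7 − 0.5584×4.9) = 0.5584, so λ = 0.5584/3.964 = 0.1409 per s.

0.141 per s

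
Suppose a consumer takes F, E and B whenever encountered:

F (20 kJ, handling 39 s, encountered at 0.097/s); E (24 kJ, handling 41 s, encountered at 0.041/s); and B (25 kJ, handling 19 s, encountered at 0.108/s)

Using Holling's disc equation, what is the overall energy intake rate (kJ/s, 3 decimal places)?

0.660 kJ/s

R = (0.097×20 + 0.041×24 + 0.108×25) / (1 + 0.097×39 + 0.041×41 + 0.108×19) = 5.624/8.516 = 0.6604 kJ/s.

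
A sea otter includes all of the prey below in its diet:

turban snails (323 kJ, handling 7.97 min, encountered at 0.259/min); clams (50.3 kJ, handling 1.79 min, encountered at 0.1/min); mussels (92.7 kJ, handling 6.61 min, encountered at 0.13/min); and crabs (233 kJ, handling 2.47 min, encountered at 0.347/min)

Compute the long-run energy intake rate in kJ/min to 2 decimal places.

R = Σλ_iE_i / (1 + Σλ_ih_i)
Numerator: 0.259×323 + 0.1×50.3 + 0.13×92.7 + 0.347×233 = 181.6
Denominator: 1 + 0.259×7.97 + 0.1×1.79 + 0.13×6.61 + 0.347×2.47 = 4.96
R = 181.6/4.96 = 36.61 kJ/min

36.61 kJ/min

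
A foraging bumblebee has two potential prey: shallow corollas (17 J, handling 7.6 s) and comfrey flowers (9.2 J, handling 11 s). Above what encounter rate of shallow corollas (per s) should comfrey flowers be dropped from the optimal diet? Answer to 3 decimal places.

The zero-one rule: include comfrey flowers iff E₂/h₂ > λE₁/(1+λh₁). Equality gives the switch point.
λE₁h₂ = E₂ + λE₂h₁ ⇒ λ = E₂/(E₁h₂ − E₂h₁) = 9.2/(187 − 69.92) = 0.07858 per s.

0.079 per s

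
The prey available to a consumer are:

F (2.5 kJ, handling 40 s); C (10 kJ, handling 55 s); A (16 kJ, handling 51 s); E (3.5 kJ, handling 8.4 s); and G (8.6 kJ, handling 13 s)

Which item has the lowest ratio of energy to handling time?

F

Profitability E/h (kJ/s): F = 2.5/40 = 0.0625, C = 10/55 = 0.182, A = 16/51 = 0.314, E = 3.5/8.4 = 0.417, G = 8.6/13 = 0.662.
Ranked: G > E > A > C > F.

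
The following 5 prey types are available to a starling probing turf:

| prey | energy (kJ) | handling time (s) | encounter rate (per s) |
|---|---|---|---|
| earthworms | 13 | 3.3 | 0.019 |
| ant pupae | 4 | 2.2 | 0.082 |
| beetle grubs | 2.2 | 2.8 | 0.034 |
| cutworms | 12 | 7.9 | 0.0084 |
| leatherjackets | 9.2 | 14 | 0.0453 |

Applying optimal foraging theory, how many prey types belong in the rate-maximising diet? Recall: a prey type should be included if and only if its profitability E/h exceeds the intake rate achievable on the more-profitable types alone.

Profitabilities (E/h, kJ/s): earthworms 3.94, ant pupae 1.82, cutworms 1.52, beetle grubs 0.786, leatherjackets 0.657. Add prey in this order while the next type's profitability exceeds the intake rate on those already taken.
Rate on top 1: 0.2324. ant pupae: 1.82 > 0.2324 → include.
Rate on top 2: 0.4626. cutworms: 1.52 > 0.4626 → include.
Rate on top 3: 0.5161. beetle grubs: 0.786 > 0.5161 → include.
Rate on top 4: 0.5344. leatherjackets: 0.657 > 0.5344 → include.
Optimal diet: earthworms, ant pupae, cutworms, beetle grubs, leatherjackets — 5 of 5 types.

5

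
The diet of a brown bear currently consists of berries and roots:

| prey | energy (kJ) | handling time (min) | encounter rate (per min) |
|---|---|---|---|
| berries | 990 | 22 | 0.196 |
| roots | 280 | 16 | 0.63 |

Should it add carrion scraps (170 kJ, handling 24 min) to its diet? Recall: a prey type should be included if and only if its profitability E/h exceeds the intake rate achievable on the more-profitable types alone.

Current rate: (0.196×990 + 0.63×280)/(1 + 0.196×22 + 0.63×16) = 24.07 kJ/min.
Profitability of carrion scraps: 170/24 = 7.083 kJ/min.
Since 7.083 < R, time spent handling carrion scraps is better spent searching.

No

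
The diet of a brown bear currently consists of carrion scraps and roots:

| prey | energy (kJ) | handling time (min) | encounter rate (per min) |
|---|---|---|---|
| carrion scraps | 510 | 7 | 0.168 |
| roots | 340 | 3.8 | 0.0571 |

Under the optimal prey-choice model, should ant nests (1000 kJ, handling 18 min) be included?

On carrion scraps and roots alone, R = ΣλE/(1+Σλh) = 105.1/2.393 = 43.92 kJ/min.
ant nests: E/h = 1000/18 = 55.56 kJ/min.
Since 55.56 > R, including ant nests increases the long-run rate.

Yes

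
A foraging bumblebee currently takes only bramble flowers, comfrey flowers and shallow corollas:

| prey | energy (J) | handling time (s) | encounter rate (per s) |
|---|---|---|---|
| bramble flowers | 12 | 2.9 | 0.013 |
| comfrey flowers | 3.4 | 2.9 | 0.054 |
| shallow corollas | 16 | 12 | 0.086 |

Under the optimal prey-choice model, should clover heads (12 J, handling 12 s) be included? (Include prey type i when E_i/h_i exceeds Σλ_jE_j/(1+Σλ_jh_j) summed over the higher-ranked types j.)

On bramble flowers, comfrey flowers and shallow corollas alone, R = ΣλE/(1+Σλh) = 1.716/2.226 = 0.7706 J/s.
clover heads: E/h = 12/12 = 1 J/s.
1 > 0.7706, so adding clover heads raises the average — include it.

Yes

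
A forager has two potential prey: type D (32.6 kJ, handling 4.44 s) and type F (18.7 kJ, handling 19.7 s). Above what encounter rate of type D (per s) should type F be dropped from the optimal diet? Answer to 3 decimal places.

0.033 per s

The zero-one rule: include type F iff E₂/h₂ > λE₁/(1+λh₁). Equality gives the switch point.
λE₁h₂ = E₂ + λE₂h₁ ⇒ λ = E₂/(E₁h₂ − E₂h₁) = 18.7/(642.2 − 83.03) = 0.03344 per s.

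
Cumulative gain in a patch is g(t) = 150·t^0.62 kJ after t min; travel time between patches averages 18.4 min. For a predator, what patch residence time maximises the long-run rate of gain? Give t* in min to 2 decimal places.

30.02 min

Maximise g(t)/(T+t): set derivative to zero → g'(t)(T+t) = g(t).
g'(t) = 0.62·150·t^-0.38. Setting 0.62·150·t^-0.38 = 150·t^0.62/(18.4+t) gives 0.62(18.4+t) = t, so 0.38·t = 0.62×18.4.
t* = 0.62×18.4/0.38 = 30.02 min.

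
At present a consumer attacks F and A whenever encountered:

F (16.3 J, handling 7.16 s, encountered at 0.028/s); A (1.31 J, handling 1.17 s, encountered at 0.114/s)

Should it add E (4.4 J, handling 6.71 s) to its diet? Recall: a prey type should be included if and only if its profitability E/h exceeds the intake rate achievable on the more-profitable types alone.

Yes

Intake rate on the current diet: R = (0.028×16.3 + 0.114×1.31) / (1 + 0.028×7.16 + 0.114×1.17) = 0.6057/1.334 = 0.4541 J/s.
E: E/h = 4.4/6.71 = 0.6557 J/s.
0.6557 > 0.4541, so adding E raises the average — include it.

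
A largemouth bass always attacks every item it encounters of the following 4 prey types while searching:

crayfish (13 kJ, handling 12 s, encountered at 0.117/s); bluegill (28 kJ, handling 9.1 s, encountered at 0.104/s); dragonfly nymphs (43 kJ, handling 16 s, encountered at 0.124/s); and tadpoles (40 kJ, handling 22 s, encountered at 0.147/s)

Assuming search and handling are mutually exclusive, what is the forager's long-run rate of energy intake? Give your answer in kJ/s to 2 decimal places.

R = (0.117×13 + 0.104×28 + 0.124×43 + 0.147×40) / (1 + 0.117×12 + 0.104×9.1 + 0.124×16 + 0.147×22) = 15.64/8.568 = 1.826 kJ/s.

1.83 kJ/s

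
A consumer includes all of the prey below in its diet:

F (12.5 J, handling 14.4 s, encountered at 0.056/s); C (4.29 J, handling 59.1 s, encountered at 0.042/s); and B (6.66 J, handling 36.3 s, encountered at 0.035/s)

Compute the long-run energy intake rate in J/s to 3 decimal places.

Energy encountered per unit search time: 0.056×12.5 + 0.042×4.29 + 0.035×6.66 = 1.113 J/s.
Handling time per unit search time: 0.056×14.4 + 0.042×59.1 + 0.035×36.3 = 4.559.
Rate = 1.113/(1 + 4.559) = 0.2003 J/s.

0.200 J/s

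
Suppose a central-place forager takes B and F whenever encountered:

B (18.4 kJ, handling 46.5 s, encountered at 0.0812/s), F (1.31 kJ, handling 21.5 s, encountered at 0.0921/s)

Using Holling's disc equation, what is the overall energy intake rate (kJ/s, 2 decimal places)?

0.24 kJ/s

Energy encountered per unit search time: 0.0812×18.4 + 0.0921×1.31 = 1.615 kJ/s.
Handling time per unit search time: 0.0812×46.5 + 0.0921×21.5 = 5.756.
Rate = 1.615/(1 + 5.756) = 0.239 kJ/s.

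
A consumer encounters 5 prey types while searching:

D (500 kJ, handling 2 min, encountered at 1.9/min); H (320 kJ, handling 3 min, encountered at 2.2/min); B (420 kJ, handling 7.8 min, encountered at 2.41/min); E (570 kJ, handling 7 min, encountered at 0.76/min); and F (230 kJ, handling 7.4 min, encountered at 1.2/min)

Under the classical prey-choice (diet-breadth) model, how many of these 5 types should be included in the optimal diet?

1

E/h in descending order: D 250, H 107, E 81.4, B 53.8, F 31.1 kJ/min. The optimal diet is the largest prefix of this list for which every included type satisfies E_i/h_i > R on the types above it.
Rate on top 1: 197.9. H: 107 < 197.9 → exclude; stop.
Optimal diet: D — 1 of 5 types.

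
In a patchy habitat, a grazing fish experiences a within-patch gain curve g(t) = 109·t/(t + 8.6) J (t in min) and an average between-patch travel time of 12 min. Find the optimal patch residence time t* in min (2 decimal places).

Optimal t* satisfies g'(t*) = g(t*)/(T + t*).
g'(t) = 109·8.6/(t + 8.6)². Setting 109·8.6/(t+8.6)² = 109t/[(t+8.6)(12+t)] gives 8.6(12+t) = t(t+8.6), so t² = 8.6×12 = 103.2.
t* = √103.2 = 10.16 min.

10.16 min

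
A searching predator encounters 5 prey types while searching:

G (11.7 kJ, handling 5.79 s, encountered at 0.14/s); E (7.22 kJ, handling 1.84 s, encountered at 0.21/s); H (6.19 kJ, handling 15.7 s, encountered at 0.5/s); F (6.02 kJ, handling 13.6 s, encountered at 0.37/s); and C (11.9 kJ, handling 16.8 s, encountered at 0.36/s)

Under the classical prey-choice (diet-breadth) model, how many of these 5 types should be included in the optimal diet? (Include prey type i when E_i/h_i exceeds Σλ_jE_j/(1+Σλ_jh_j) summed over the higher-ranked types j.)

2

Rank by E/h (kJ/s): E 3.92, G 2.02, C 0.708, F 0.443, H 0.394. Include each in turn until the next type's E/h falls below the running intake rate.
Rate on top 1: 1.094. G: 2.02 > 1.094 → include.
Rate on top 2: 1.436. C: 0.708 < 1.436 → exclude; stop.
Optimal diet: E, G — 2 of 5 types.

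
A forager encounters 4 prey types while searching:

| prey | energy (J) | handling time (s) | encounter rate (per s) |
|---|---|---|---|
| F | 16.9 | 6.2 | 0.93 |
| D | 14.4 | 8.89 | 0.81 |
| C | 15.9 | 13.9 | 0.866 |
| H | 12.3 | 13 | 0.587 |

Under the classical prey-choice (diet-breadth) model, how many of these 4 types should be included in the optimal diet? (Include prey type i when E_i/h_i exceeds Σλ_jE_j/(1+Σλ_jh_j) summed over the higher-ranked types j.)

1

E/h in descending order: F 2.73, D 1.62, C 1.14, H 0.946 J/s. The optimal diet is the largest prefix of this list for which every included type satisfies E_i/h_i > R on the types above it.
Rate on top 1: 2.323. D: 1.62 < 2.323 → exclude; stop.
Optimal diet: F — 1 of 4 types.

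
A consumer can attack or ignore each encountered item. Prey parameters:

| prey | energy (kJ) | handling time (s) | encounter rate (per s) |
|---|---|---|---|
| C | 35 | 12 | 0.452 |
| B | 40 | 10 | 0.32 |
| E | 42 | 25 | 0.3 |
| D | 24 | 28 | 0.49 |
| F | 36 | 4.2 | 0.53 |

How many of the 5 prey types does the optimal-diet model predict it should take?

Profitabilities (E/h, kJ/s): F 8.57, B 4, C 2.92, E 1.68, D 0.857. Add prey in this order while the next type's profitability exceeds the intake rate on those already taken.
Rate on top 1: 5.914. B: 4 < 5.914 → exclude; stop.
Optimal diet: F — 1 of 5 types.

1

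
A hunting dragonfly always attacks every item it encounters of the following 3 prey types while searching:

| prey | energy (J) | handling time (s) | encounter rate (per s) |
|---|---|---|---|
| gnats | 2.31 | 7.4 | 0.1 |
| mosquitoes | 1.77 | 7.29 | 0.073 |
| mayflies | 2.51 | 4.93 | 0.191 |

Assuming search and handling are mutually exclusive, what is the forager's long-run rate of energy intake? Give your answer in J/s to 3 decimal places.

0.261 J/s

Energy encountered per unit search time: 0.1×2.31 + 0.073×1.77 + 0.191×2.51 = 0.8396 J/s.
Handling time per unit search time: 0.1×7.4 + 0.073×7.29 + 0.191×4.93 = 2.214.
Rate = 0.8396/(1 + 2.214) = 0.2613 J/s.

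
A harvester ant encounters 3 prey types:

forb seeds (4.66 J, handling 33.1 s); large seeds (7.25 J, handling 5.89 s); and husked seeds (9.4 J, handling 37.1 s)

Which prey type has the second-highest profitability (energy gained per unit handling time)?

Profitability E/h (J/s): forb seeds = 4.66/33.1 = 0.141, large seeds = 7.25/5.89 = 1.23, husked seeds = 9.4/37.1 = 0.253.
Ranked: large seeds > husked seeds > forb seeds.

husked seeds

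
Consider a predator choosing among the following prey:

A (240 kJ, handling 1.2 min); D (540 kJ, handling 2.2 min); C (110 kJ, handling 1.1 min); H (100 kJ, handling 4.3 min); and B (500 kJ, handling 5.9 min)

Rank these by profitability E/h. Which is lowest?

H

Profitability E/h (kJ/min): A = 240/1.2 = 200, D = 540/2.2 = 245, C = 110/1.1 = 100, H = 100/4.3 = 23.3, B = 500/5.9 = 84.7.
Ranked: D > A > C > B > H.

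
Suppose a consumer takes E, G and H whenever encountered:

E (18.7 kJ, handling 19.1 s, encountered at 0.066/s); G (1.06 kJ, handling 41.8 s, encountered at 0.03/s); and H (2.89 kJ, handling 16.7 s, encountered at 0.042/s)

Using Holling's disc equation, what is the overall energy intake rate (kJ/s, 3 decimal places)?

0.329 kJ/s

Energy encountered per unit search time: 0.066×18.7 + 0.03×1.06 + 0.042×2.89 = 1.387 kJ/s.
Handling time per unit search time: 0.066×19.1 + 0.03×41.8 + 0.042×16.7 = 3.216.
Rate = 1.387/(1 + 3.216) = 0.3291 kJ/s.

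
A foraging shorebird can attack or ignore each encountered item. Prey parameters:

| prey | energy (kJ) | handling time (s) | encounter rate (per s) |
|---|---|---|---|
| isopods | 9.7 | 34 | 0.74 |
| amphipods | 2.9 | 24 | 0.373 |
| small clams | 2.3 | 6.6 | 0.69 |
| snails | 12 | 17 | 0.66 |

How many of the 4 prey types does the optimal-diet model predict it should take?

Profitabilities (E/h, kJ/s): snails 0.706, small clams 0.348, isopods 0.285, amphipods 0.121. Add prey in this order while the next type's profitability exceeds the intake rate on those already taken.
Rate on top 1: 0.6481. small clams: 0.348 < 0.6481 → exclude; stop.
Optimal diet: snails — 1 of 4 types.

1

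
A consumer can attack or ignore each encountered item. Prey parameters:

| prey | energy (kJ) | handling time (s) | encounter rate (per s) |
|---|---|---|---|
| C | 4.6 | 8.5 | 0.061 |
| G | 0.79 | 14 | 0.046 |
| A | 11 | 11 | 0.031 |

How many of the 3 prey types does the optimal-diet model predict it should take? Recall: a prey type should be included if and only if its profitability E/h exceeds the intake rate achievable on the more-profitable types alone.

Profitabilities (E/h, kJ/s): A 1, C 0.541, G 0.0564. Add prey in this order while the next type's profitability exceeds the intake rate on those already taken.
Rate on top 1: 0.2543. C: 0.541 > 0.2543 → include.
Rate on top 2: 0.3343. G: 0.0564 < 0.3343 → exclude; stop.
Optimal diet: A, C — 2 of 3 types.

2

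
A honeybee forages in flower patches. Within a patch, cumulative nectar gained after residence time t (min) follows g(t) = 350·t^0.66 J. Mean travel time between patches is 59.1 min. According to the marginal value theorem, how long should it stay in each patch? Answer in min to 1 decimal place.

114.7 min

By the marginal value theorem, leave when the instantaneous gain rate g'(t) equals the habitat-wide average g(t)/(T + t).
g'(t) = 0.66·350·t^-0.34. Setting 0.66·350·t^-0.34 = 350·t^0.66/(59.1+t) gives 0.66(59.1+t) = t, so 0.34·t = 0.66×59.1.
t* = 0.66×59.1/0.34 = 114.7 min.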